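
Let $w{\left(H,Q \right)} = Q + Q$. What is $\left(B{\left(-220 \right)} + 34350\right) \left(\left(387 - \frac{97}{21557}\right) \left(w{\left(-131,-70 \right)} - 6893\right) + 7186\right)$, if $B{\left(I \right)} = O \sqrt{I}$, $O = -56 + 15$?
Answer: $- \frac{2010080475221400}{21557} + \frac{4798445384808 i \sqrt{55}}{21557} \approx -9.3245 \cdot 10^{10} + 1.6508 \cdot 10^{9} i$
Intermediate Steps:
$w{\left(H,Q \right)} = 2 Q$
$O = -41$
$B{\left(I \right)} = - 41 \sqrt{I}$
$\left(B{\left(-220 \right)} + 34350\right) \left(\left(387 - \frac{97}{21557}\right) \left(w{\left(-131,-70 \right)} - 6893\right) + 7186\right) = \left(- 41 \sqrt{-220} + 34350\right) \left(\left(387 - \frac{97}{21557}\right) \left(2 \left(-70\right) - 6893\right) + 7186\right) = \left(- 41 \cdot 2 i \sqrt{55} + 34350\right) \left(\left(387 - \frac{97}{21557}\right) \left(-140 - 6893\right) + 7186\right) = \left(- 82 i \sqrt{55} + 34350\right) \left(\left(387 - \frac{97}{21557}\right) \left(-7033\right) + 7186\right) = \left(34350 - 82 i \sqrt{55}\right) \left(\frac{8342462}{21557} \left(-7033\right) + 7186\right) = \left(34350 - 82 i \sqrt{55}\right) \left(- \frac{58672535246}{21557} + 7186\right) = \left(34350 - 82 i \sqrt{55}\right) \left(- \frac{58517626644}{21557}\right) = - \frac{2010080475221400}{21557} + \frac{4798445384808 i \sqrt{55}}{21557}$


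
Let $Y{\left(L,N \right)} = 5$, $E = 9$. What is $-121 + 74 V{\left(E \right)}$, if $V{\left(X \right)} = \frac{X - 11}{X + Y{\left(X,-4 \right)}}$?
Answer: $- \frac{921}{7} \approx -131.57$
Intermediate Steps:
$V{\left(X \right)} = \frac{-11 + X}{5 + X}$ ($V{\left(X \right)} = \frac{X - 11}{X + 5} = \frac{-11 + X}{5 + X}$)
$-121 + 74 V{\left(E \right)} = -121 + 74 \frac{-11 + 9}{5 + 9} = -121 + 74 \cdot \frac{1}{14} \left(-2\right) = -121 + 74 \left(- \frac{1}{7}\right) = -121 - \frac{74}{7} = - \frac{921}{7}$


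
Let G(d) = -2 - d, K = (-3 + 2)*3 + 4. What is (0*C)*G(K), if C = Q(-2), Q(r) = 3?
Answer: 0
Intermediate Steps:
K = 1 (K = -1*3 + 4 = -3 + 4 = 1)
C = 3
(0*C)*G(K) = (0*3)*(-2 - 1*1) = 0*(-2 - 1) = 0*(-3) = 0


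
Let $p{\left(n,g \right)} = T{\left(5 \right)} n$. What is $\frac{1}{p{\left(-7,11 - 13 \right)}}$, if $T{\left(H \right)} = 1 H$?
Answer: $- \frac{1}{35} \approx -0.028571$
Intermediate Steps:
$T{\left(H \right)} = H$
$p{\left(n,g \right)} = 5 n$
$\frac{1}{p{\left(-7,11 - 13 \right)}} = \frac{1}{5 \left(-7\right)} = \frac{1}{-35} = - \frac{1}{35}$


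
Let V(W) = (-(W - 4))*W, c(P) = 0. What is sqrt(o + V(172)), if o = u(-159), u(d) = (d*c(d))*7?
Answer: 4*I*sqrt(1806) ≈ 169.99*I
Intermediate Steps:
u(d) = 0 (u(d) = (d*0)*7 = 0*7 = 0)
V(W) = W*(4 - W) (V(W) = (-(-4 + W))*W = (4 - W)*W = W*(4 - W))
o = 0
sqrt(o + V(172)) = sqrt(0 + 172*(4 - 1*172)) = sqrt(0 + 172*(4 - 172)) = sqrt(0 + 172*(-168)) = sqrt(0 - 28896) = sqrt(-28896) = 4*I*sqrt(1806)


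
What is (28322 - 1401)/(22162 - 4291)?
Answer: 26921/17871 ≈ 1.5064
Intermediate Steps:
(28322 - 1401)/(22162 - 4291) = 26921/17871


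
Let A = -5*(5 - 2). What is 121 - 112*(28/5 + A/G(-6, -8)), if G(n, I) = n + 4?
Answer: -6731/5 ≈ -1346.2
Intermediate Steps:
G(n, I) = 4 + n
A = -15 (A = -5*3 = -15)
121 - 112*(28/5 + A/G(-6, -8)) = 121 - 112*(28/5 - 15/(4 - 6)) = 121 - 112*(28*(⅕) - 15/(-2)) = 121 - 112*(28/5 - 15*(-½)) = 121 - 112*(28/5 + 15/2) = 121 - 112*131/10 = 121 - 7336/5 = -6731/5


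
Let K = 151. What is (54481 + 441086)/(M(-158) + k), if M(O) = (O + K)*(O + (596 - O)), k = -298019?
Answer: -495567/302191 ≈ -1.6399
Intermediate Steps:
M(O) = 89996 + 596*O (M(O) = (O + 151)*(O + (596 - O)) = (151 + O)*596 = 89996 + 596*O)
(54481 + 441086)/(M(-158) + k) = (54481 + 441086)/((89996 + 596*(-158)) - 298019) = 495567/((89996 - 94168) - 298019) = 495567/(-4172 - 298019) = 495567/(-302191) = 495567*(-1/302191) = -495567/302191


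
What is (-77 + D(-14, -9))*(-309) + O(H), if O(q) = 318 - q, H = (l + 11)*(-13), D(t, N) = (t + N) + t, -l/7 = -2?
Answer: 35869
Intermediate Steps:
l = 14 (l = -7*(-2) = 14)
D(t, N) = N + 2*t (D(t, N) = (N + t) + t = N + 2*t)
H = -325 (H = (14 + 11)*(-13) = 25*(-13) = -325)
(-77 + D(-14, -9))*(-309) + O(H) = (-77 + (-9 + 2*(-14)))*(-309) + (318 - 1*(-325)) = (-77 + (-9 - 28))*(-309) + (318 + 325) = (-77 - 37)*(-309) + 643 = -114*(-309) + 643 = 35226 + 643 = 35869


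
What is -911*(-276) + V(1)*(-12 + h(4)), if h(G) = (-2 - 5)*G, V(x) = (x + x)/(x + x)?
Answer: 251396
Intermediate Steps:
V(x) = 1 (V(x) = (2*x)/((2*x)) = (2*x)*(1/(2*x)) = 1)
h(G) = -7*G
-911*(-276) + V(1)*(-12 + h(4)) = -911*(-276) + 1*(-12 - 7*4) = 251436 + 1*(-12 - 28) = 251436 + 1*(-40) = 251436 - 40 = 251396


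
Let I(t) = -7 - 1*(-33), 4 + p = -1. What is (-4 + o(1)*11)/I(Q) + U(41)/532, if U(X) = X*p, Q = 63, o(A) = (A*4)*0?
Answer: -3729/6916 ≈ -0.53918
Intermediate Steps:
p = -5 (p = -4 - 1 = -5)
o(A) = 0 (o(A) = (4*A)*0 = 0)
U(X) = -5*X (U(X) = X*(-5) = -5*X)
I(t) = 26 (I(t) = -7 + 33 = 26)
(-4 + o(1)*11)/I(Q) + U(41)/532 = (-4 + 0*11)/26 - 5*41/532 = (-4 + 0)*(1/26) - 205*1/532 = -4*1/26 - 205/532 = -2/13 - 205/532 = -3729/6916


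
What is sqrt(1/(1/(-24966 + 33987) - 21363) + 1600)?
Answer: sqrt(59422895802067388338)/192715622 ≈ 40.000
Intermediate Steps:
sqrt(1/(1/(-24966 + 33987) - 21363) + 1600) = sqrt(1/(1/9021 - 21363) + 1600) = sqrt(1/(-192715622/9021) + 1600) = sqrt(-9021/192715622 + 1600) = sqrt(308344986179/192715622) = sqrt(59422895802067388338)/192715622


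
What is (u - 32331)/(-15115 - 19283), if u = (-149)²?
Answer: 5065/17199 ≈ 0.29449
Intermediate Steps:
u = 22201
(u - 32331)/(-15115 - 19283) = (22201 - 32331)/(-15115 - 19283) = -10130/(-34398) = -10130*(-1/34398) = 5065/17199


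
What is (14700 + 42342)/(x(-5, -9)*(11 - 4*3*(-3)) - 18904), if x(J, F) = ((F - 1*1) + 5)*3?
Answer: -57042/19609 ≈ -2.9090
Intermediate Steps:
x(J, F) = 12 + 3*F (x(J, F) = ((F - 1) + 5)*3 = ((-1 + F) + 5)*3 = (4 + F)*3 = 12 + 3*F)
(14700 + 42342)/(x(-5, -9)*(11 - 4*3*(-3)) - 18904) = (14700 + 42342)/((12 + 3*(-9))*(11 - 4*3*(-3)) - 18904) = 57042/((12 - 27)*(11 - 12*(-3)) - 18904) = 57042/(-15*(11 + 36) - 18904) = 57042/(-15*47 - 18904) = 57042/(-705 - 18904) = 57042/(-19609) = 57042*(-1/19609) = -57042/19609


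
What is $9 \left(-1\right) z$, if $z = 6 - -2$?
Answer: $-72$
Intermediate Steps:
$z = 8$ ($z = 6 + 2 = 8$)
$9 \left(-1\right) z = 9 \left(-1\right) 8 = \left(-9\right) 8 = -72$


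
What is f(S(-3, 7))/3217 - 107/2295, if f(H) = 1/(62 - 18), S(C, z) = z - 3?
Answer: -15143341/324852660 ≈ -0.046616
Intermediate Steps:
S(C, z) = -3 + z
f(H) = 1/44
f(S(-3, 7))/3217 - 107/2295 = (1/44)/3217 - 107/2295 = (1/44)*(1/3217) - 107*1/2295 = 1/141548 - 107/2295 = -15143341/324852660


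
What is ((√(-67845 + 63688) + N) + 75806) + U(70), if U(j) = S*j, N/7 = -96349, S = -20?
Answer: -600037 + I*√4157 ≈ -6.0004e+5 + 64.475*I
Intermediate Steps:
N = -674443 (N = 7*(-96349) = -674443)
U(j) = -20*j
((√(-67845 + 63688) + N) + 75806) + U(70) = ((√(-67845 + 63688) - 674443) + 75806) - 20*70 = ((√(-4157) - 674443) + 75806) - 1400 = ((I*√4157 - 674443) + 75806) - 1400 = ((-674443 + I*√4157) + 75806) - 1400 = (-598637 + I*√4157) - 1400 = -600037 + I*√4157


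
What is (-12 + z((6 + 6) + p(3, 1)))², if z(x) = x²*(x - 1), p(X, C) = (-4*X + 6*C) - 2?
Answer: 1296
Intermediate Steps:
p(X, C) = -2 - 4*X + 6*C
z(x) = x²*(-1 + x)
(-12 + z((6 + 6) + p(3, 1)))² = (-12 + ((6 + 6) + (-2 - 4*3 + 6*1))²*(-1 + ((6 + 6) + (-2 - 4*3 + 6*1))))² = (-12 + (12 + (-2 - 12 + 6))²*(-1 + (12 + (-2 - 12 + 6))))² = (-12 + (12 - 8)²*(-1 + (12 - 8)))² = (-12 + 4²*(-1 + 4))² = (-12 + 16*3)² = (-12 + 48)² = 36² = 1296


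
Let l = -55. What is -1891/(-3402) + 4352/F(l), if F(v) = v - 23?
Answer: -2443001/44226 ≈ -55.239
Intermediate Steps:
F(v) = -23 + v
-1891/(-3402) + 4352/F(l) = -1891/(-3402) + 4352/(-23 - 55) = -1891*(-1/3402) + 4352/(-78) = 1891/3402 + 4352*(-1/78) = 1891/3402 - 2176/39 = -2443001/44226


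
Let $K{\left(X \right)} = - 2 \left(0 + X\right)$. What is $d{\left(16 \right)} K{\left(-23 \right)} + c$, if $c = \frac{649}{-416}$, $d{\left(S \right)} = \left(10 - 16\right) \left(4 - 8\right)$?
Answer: $\frac{458615}{416} \approx 1102.4$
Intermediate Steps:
$K{\left(X \right)} = - 2 X$
$d{\left(S \right)} = 24$ ($d{\left(S \right)} = \left(-6\right) \left(-4\right) = 24$)
$c = - \frac{649}{416}$ ($c = 649 \left(- \frac{1}{416}\right) = - \frac{649}{416} \approx -1.5601$)
$d{\left(16 \right)} K{\left(-23 \right)} + c = 24 \left(\left(-2\right) \left(-23\right)\right) - \frac{649}{416} = 24 \cdot 46 - \frac{649}{416} = 1104 - \frac{649}{416} = \frac{458615}{416}$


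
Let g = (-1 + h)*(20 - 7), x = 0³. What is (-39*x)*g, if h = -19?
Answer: 0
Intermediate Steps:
x = 0
g = -260 (g = (-1 - 19)*(20 - 7) = -20*13 = -260)
(-39*x)*g = -39*0*(-260) = 0*(-260) = 0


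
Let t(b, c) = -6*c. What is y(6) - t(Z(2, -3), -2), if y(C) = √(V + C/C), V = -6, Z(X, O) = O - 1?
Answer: -12 + I*√5 ≈ -12.0 + 2.2361*I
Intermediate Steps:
Z(X, O) = -1 + O
y(C) = I*√5 (y(C) = √(-6 + C/C) = √(-6 + 1) = √(-5) = I*√5)
y(6) - t(Z(2, -3), -2) = I*√5 - (-6)*(-2) = I*√5 - 1*12 = I*√5 - 12 = -12 + I*√5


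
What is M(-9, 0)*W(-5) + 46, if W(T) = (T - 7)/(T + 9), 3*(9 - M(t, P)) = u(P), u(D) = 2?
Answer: 21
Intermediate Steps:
M(t, P) = 25/3 (M(t, P) = 9 - ⅓*2 = 9 - ⅔ = 25/3)
W(T) = (-7 + T)/(9 + T)
M(-9, 0)*W(-5) + 46 = 25*((-7 - 5)/(9 - 5))/3 + 46 = 25*(-12/4)/3 + 46 = 25*((¼)*(-12))/3 + 46 = (25/3)*(-3) + 46 = -25 + 46 = 21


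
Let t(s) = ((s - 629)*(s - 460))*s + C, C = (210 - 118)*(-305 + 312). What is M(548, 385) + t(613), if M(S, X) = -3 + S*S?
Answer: -1199679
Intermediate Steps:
C = 644 (C = 92*7 = 644)
M(S, X) = -3 + S²
t(s) = 644 + s*(-629 + s)*(-460 + s) (t(s) = ((s - 629)*(s - 460))*s + 644 = ((-629 + s)*(-460 + s))*s + 644 = s*(-629 + s)*(-460 + s) + 644 = 644 + s*(-629 + s)*(-460 + s))
M(548, 385) + t(613) = (-3 + 548²) + (644 + 613³ - 1089*613² + 289340*613) = (-3 + 300304) + (644 + 230346397 - 1089*375769 + 177365420) = 300301 + (644 + 230346397 - 409212441 + 177365420) = 300301 - 1499980 = -1199679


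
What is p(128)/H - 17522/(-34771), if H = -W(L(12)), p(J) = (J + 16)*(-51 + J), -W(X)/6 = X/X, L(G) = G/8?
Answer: 64274330/34771 ≈ 1848.5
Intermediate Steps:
L(G) = G/8 (L(G) = G*(⅛) = G/8)
W(X) = -6 (W(X) = -6*X/X = -6*1 = -6)
p(J) = (-51 + J)*(16 + J) (p(J) = (16 + J)*(-51 + J) = (-51 + J)*(16 + J))
H = 6 (H = -1*(-6) = 6)
p(128)/H - 17522/(-34771) = (-816 + 128² - 35*128)/6 - 17522/(-34771) = (-816 + 16384 - 4480)*(⅙) - 17522*(-1/34771) = 11088*(⅙) + 17522/34771 = 1848 + 17522/34771 = 64274330/34771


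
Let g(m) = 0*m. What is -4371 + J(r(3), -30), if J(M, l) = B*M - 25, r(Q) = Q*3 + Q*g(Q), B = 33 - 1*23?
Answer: -4306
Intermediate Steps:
g(m) = 0
B = 10 (B = 33 - 23 = 10)
r(Q) = 3*Q (r(Q) = Q*3 + Q*0 = 3*Q + 0 = 3*Q)
J(M, l) = -25 + 10*M (J(M, l) = 10*M - 25 = -25 + 10*M)
-4371 + J(r(3), -30) = -4371 + (-25 + 10*(3*3)) = -4371 + (-25 + 10*9) = -4371 + (-25 + 90) = -4371 + 65 = -4306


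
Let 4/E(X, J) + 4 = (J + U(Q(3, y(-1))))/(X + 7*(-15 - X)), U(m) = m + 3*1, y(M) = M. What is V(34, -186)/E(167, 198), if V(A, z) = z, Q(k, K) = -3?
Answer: 7967/41 ≈ 194.32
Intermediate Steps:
U(m) = 3 + m (U(m) = m + 3 = 3 + m)
E(X, J) = 4/(-4 + J/(-105 - 6*X)) (E(X, J) = 4/(-4 + (J + (3 - 3))/(X + 7*(-15 - X))) = 4/(-4 + (J + 0)/(X + (-105 - 7*X))) = 4/(-4 + J/(-105 - 6*X)))
V(34, -186)/E(167, 198) = -186*(420 + 198 + 24*167)/(12*(-35 - 2*167)) = -186*(420 + 198 + 4008)/(12*(-35 - 334)) = -186/(12*(-369)/4626) = -186/(12*(1/4626)*(-369)) = -186/(-246/257) = -186*(-257/246) = 7967/41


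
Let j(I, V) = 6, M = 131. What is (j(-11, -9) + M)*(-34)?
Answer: -4658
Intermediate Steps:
(j(-11, -9) + M)*(-34) = (6 + 131)*(-34) = 137*(-34) = -4658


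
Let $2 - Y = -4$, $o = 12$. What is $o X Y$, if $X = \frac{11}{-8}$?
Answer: $-99$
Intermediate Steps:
$Y = 6$ ($Y = 2 - -4 = 2 + 4 = 6$)
$X = - \frac{11}{8}$ ($X = 11 \left(- \frac{1}{8}\right) = - \frac{11}{8} \approx -1.375$)
$o X Y = 12 \left(- \frac{11}{8}\right) 6 = \left(- \frac{33}{2}\right) 6 = -99$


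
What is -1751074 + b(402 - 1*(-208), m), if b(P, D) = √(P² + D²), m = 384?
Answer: -1751074 + 2*√129889 ≈ -1.7504e+6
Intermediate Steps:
b(P, D) = √(D² + P²)
-1751074 + b(402 - 1*(-208), m) = -1751074 + √(384² + (402 - 1*(-208))²) = -1751074 + √(147456 + (402 + 208)²) = -1751074 + √(147456 + 610²) = -1751074 + √(147456 + 372100) = -1751074 + √519556 = -1751074 + 2*√129889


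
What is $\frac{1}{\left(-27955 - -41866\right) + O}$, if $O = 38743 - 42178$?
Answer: $\frac{1}{10476} \approx 9.5456 \cdot 10^{-5}$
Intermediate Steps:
$O = -3435$ ($O = 38743 - 42178 = -3435$)
$\frac{1}{\left(-27955 - -41866\right) + O} = \frac{1}{\left(-27955 - -41866\right) - 3435} = \frac{1}{\left(-27955 + 41866\right) - 3435} = \frac{1}{13911 - 3435} = \frac{1}{10476}$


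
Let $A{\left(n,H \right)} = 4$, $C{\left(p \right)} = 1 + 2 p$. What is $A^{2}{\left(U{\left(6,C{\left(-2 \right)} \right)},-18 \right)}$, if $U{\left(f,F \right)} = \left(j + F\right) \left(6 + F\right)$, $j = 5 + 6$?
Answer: $16$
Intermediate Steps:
$j = 11$
$U{\left(f,F \right)} = \left(6 + F\right) \left(11 + F\right)$ ($U{\left(f,F \right)} = \left(11 + F\right) \left(6 + F\right) = \left(6 + F\right) \left(11 + F\right)$)
$A^{2}{\left(U{\left(6,C{\left(-2 \right)} \right)},-18 \right)} = 4^{2} = 16$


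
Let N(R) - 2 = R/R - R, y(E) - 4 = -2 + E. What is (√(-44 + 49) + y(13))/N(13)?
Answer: -3/2 - √5/10 ≈ -1.7236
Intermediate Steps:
y(E) = 2 + E (y(E) = 4 + (-2 + E) = 2 + E)
N(R) = 3 - R (N(R) = 2 + (R/R - R) = 2 + (1 - R) = 3 - R)
(√(-44 + 49) + y(13))/N(13) = (√(-44 + 49) + (2 + 13))/(3 - 1*13) = (√5 + 15)/(3 - 13) = (15 + √5)/(-10) = (15 + √5)*(-⅒) = -3/2 - √5/10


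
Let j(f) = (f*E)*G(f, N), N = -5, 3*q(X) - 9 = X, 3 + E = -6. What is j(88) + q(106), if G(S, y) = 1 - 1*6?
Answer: 11995/3 ≈ 3998.3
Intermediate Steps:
E = -9 (E = -3 - 6 = -9)
q(X) = 3 + X/3
G(S, y) = -5 (G(S, y) = 1 - 6 = -5)
j(f) = 45*f (j(f) = (f*(-9))*(-5) = -9*f*(-5) = 45*f)
j(88) + q(106) = 45*88 + (3 + (⅓)*106) = 3960 + (3 + 106/3) = 3960 + 115/3 = 11995/3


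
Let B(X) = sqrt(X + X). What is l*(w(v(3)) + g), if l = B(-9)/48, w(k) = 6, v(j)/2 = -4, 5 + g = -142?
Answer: -141*I*sqrt(2)/16 ≈ -12.463*I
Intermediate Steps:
g = -147 (g = -5 - 142 = -147)
B(X) = sqrt(2)*sqrt(X) (B(X) = sqrt(2*X) = sqrt(2)*sqrt(X))
v(j) = -8 (v(j) = 2*(-4) = -8)
l = I*sqrt(2)/16 (l = (sqrt(2)*sqrt(-9))/48 = (sqrt(2)*(3*I))*(1/48) = (3*I*sqrt(2))*(1/48) = I*sqrt(2)/16 ≈ 0.088388*I)
l*(w(v(3)) + g) = (I*sqrt(2)/16)*(6 - 147) = (I*sqrt(2)/16)*(-141) = -141*I*sqrt(2)/16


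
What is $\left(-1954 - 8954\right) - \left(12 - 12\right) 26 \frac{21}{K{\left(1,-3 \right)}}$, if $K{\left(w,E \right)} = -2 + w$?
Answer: $-10908$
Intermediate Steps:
$\left(-1954 - 8954\right) - \left(12 - 12\right) 26 \frac{21}{K{\left(1,-3 \right)}} = \left(-1954 - 8954\right) - \left(12 - 12\right) 26 \frac{21}{-2 + 1} = -10908 - \left(12 - 12\right) 26 \frac{21}{-1} = -10908 - 0 \cdot 26 \cdot 21 \left(-1\right) = -10908 - 0 \left(-21\right) = -10908 - 0 = -10908 + 0 = -10908$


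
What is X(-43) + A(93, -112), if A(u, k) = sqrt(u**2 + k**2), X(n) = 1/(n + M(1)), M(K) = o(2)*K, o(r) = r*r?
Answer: -1/39 + sqrt(21193) ≈ 145.55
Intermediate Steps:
o(r) = r**2
M(K) = 4*K (M(K) = 2**2*K = 4*K)
X(n) = 1/(4 + n) (X(n) = 1/(n + 4*1) = 1/(n + 4) = 1/(4 + n))
A(u, k) = sqrt(k**2 + u**2)
X(-43) + A(93, -112) = 1/(4 - 43) + sqrt((-112)**2 + 93**2) = 1/(-39) + sqrt(12544 + 8649) = -1/39 + sqrt(21193)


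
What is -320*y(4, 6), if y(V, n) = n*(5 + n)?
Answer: -21120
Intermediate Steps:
-320*y(4, 6) = -1920*(5 + 6) = -1920*11 = -320*66 = -21120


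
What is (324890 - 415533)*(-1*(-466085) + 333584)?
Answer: -72484397167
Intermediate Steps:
(324890 - 415533)*(-1*(-466085) + 333584) = -90643*(466085 + 333584) = -90643*799669 = -72484397167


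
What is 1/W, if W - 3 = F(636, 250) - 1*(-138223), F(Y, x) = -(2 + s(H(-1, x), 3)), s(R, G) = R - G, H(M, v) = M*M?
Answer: 1/138226 ≈ 7.2345e-6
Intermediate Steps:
H(M, v) = M²
F(Y, x) = 0 (F(Y, x) = -(2 + ((-1)² - 1*3)) = -(2 + (1 - 3)) = -(2 - 2) = -1*0 = 0)
W = 138226 (W = 3 + (0 - 1*(-138223)) = 3 + (0 + 138223) = 3 + 138223 = 138226)
1/W = 1/138226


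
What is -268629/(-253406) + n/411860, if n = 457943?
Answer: 113341521899/52183897580 ≈ 2.1720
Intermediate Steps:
-268629/(-253406) + n/411860 = -268629/(-253406) + 457943/411860 = -268629*(-1/253406) + 457943*(1/411860) = 268629/253406 + 457943/411860 = 113341521899/52183897580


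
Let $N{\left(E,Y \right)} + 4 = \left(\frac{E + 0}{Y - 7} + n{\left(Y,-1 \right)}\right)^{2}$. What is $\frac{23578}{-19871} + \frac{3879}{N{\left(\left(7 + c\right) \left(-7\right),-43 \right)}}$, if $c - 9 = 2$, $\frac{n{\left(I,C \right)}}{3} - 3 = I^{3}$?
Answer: $- \frac{838297646386202057}{706498154577181699} \approx -1.1866$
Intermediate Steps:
$n{\left(I,C \right)} = 9 + 3 I^{3}$
$c = 11$ ($c = 9 + 2 = 11$)
$N{\left(E,Y \right)} = -4 + \left(9 + 3 Y^{3} + \frac{E}{-7 + Y}\right)^{2}$ ($N{\left(E,Y \right)} = -4 + \left(\frac{E + 0}{Y - 7} + \left(9 + 3 Y^{3}\right)\right)^{2} = -4 + \left(\frac{E}{-7 + Y} + \left(9 + 3 Y^{3}\right)\right)^{2} = -4 + \left(9 + 3 Y^{3} + \frac{E}{-7 + Y}\right)^{2}$)
$\frac{23578}{-19871} + \frac{3879}{N{\left(\left(7 + c\right) \left(-7\right),-43 \right)}} = \frac{23578}{-19871} + \frac{3879}{-4 + \frac{\left(-63 + \left(7 + 11\right) \left(-7\right) - 21 \left(-43\right)^{3} + 3 \left(-43\right)^{4} + 9 \left(-43\right)\right)^{2}}{\left(-7 - 43\right)^{2}}} = 23578 \left(- \frac{1}{19871}\right) + \frac{3879}{-4 + \frac{\left(-63 + 18 \left(-7\right) - -1669647 + 3 \cdot 3418801 - 387\right)^{2}}{2500}} = - \frac{23578}{19871} + \frac{3879}{-4 + \frac{\left(-63 - 126 + 1669647 + 10256403 - 387\right)^{2}}{2500}} = - \frac{23578}{19871} + \frac{3879}{-4 + \frac{11925474^{2}}{2500}} = - \frac{23578}{19871} + \frac{3879}{-4 + \frac{1}{2500} \cdot 142216930124676} = - \frac{23578}{19871} + \frac{3879}{-4 + \frac{35554232531169}{625}} = - \frac{23578}{19871} + \frac{3879}{\frac{35554232528669}{625}} = - \frac{23578}{19871} + 3879 \cdot \frac{625}{35554232528669} = - \frac{23578}{19871} + \frac{2424375}{35554232528669} = - \frac{838297646386202057}{706498154577181699}$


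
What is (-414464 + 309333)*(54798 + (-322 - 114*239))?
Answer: -2862717130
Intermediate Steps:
(-414464 + 309333)*(54798 + (-322 - 114*239)) = -105131*(54798 + (-322 - 27246)) = -105131*(54798 - 27568) = -105131*27230 = -2862717130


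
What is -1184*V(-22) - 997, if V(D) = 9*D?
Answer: 233435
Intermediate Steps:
-1184*V(-22) - 997 = -10656*(-22) - 997 = -1184*(-198) - 997 = 234432 - 997 = 233435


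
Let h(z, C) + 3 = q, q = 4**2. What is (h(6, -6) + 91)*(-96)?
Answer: -9984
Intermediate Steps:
q = 16
h(z, C) = 13 (h(z, C) = -3 + 16 = 13)
(h(6, -6) + 91)*(-96) = (13 + 91)*(-96) = 104*(-96) = -9984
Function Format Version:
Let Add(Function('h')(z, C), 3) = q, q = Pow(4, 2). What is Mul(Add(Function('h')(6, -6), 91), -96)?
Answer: -9984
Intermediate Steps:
q = 16
Function('h')(z, C) = 13 (Function('h')(z, C) = Add(-3, 16) = 13)
Mul(Add(Function('h')(6, -6), 91), -96) = Mul(Add(13, 91), -96) = Mul(104, -96) = -9984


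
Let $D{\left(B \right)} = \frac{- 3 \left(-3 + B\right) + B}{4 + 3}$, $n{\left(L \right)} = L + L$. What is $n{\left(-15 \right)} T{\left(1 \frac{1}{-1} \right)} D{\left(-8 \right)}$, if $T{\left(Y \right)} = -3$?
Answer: $\frac{2250}{7} \approx 321.43$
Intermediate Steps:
$n{\left(L \right)} = 2 L$
$D{\left(B \right)} = \frac{9}{7} - \frac{2 B}{7}$ ($D{\left(B \right)} = \frac{\left(9 - 3 B\right) + B}{7} = \left(9 - 2 B\right) \frac{1}{7} = \frac{9}{7} - \frac{2 B}{7}$)
$n{\left(-15 \right)} T{\left(1 \frac{1}{-1} \right)} D{\left(-8 \right)} = 2 \left(-15\right) \left(- 3 \left(\frac{9}{7} - - \frac{16}{7}\right)\right) = - 30 \left(- 3 \left(\frac{9}{7} + \frac{16}{7}\right)\right) = - 30 \left(\left(-3\right) \frac{25}{7}\right) = \left(-30\right) \left(- \frac{75}{7}\right) = \frac{2250}{7}$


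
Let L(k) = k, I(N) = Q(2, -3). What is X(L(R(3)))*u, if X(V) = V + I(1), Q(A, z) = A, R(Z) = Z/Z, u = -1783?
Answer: -5349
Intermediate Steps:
R(Z) = 1
I(N) = 2
X(V) = 2 + V (X(V) = V + 2 = 2 + V)
X(L(R(3)))*u = (2 + 1)*(-1783) = 3*(-1783) = -5349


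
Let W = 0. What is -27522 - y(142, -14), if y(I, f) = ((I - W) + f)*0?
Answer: -27522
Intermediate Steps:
y(I, f) = 0 (y(I, f) = ((I - 1*0) + f)*0 = ((I + 0) + f)*0 = (I + f)*0 = 0)
-27522 - y(142, -14) = -27522 - 1*0 = -27522 + 0 = -27522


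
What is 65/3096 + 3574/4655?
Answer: 11367679/14411880 ≈ 0.78877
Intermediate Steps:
65/3096 + 3574/4655 = 11367679/14411880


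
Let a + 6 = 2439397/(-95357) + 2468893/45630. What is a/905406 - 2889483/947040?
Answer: -189719411309841628249/62181828494483012640 ≈ -3.0510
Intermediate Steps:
a = 98009705231/4351139910 (a = -6 + (2439397/(-95357) + 2468893/45630) = -6 + (2439397*(-1/95357) + 2468893*(1/45630)) = -6 + (-2439397/95357 + 2468893/45630) = -6 + 124116544691/4351139910 = 98009705231/4351139910 ≈ 22.525)
a/905406 - 2889483/947040 = (98009705231/4351139910)/905406 - 2889483/947040 = (98009705231/4351139910)*(1/905406) - 2889483*1/947040 = 98009705231/3939548181353460 - 963161/315680 = -189719411309841628249/62181828494483012640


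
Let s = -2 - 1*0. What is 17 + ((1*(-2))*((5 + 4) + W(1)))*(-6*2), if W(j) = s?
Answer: 185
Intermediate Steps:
s = -2 (s = -2 + 0 = -2)
W(j) = -2
17 + ((1*(-2))*((5 + 4) + W(1)))*(-6*2) = 17 + ((1*(-2))*((5 + 4) - 2))*(-6*2) = 17 - 2*(9 - 2)*(-12) = 17 - 2*7*(-12) = 17 - 14*(-12) = 17 + 168 = 185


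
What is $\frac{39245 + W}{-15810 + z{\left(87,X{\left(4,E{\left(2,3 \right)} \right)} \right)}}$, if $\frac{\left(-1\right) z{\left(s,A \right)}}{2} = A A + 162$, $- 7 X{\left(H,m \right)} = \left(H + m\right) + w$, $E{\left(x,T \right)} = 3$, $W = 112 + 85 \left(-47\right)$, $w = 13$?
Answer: $- \frac{866369}{395683} \approx -2.1896$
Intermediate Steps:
$W = -3883$ ($W = 112 - 3995 = -3883$)
$X{\left(H,m \right)} = - \frac{13}{7} - \frac{H}{7} - \frac{m}{7}$ ($X{\left(H,m \right)} = - \frac{\left(H + m\right) + 13}{7} = - \frac{13 + H + m}{7} = - \frac{13}{7} - \frac{H}{7} - \frac{m}{7}$)
$z{\left(s,A \right)} = -324 - 2 A^{2}$ ($z{\left(s,A \right)} = - 2 \left(A A + 162\right) = - 2 \left(A^{2} + 162\right) = - 2 \left(162 + A^{2}\right) = -324 - 2 A^{2}$)
$\frac{39245 + W}{-15810 + z{\left(87,X{\left(4,E{\left(2,3 \right)} \right)} \right)}} = \frac{39245 - 3883}{-15810 - \left(324 + 2 \left(- \frac{13}{7} - \frac{4}{7} - \frac{3}{7}\right)^{2}\right)} = \frac{35362}{-15810 - \left(324 + 2 \left(- \frac{13}{7} - \frac{4}{7} - \frac{3}{7}\right)^{2}\right)} = \frac{35362}{-15810 - \left(324 + 2 \left(- \frac{20}{7}\right)^{2}\right)} = \frac{35362}{-15810 - \frac{16676}{49}} = \frac{35362}{- \frac{791366}{49}} = 35362 \left(- \frac{49}{791366}\right) = - \frac{866369}{395683}$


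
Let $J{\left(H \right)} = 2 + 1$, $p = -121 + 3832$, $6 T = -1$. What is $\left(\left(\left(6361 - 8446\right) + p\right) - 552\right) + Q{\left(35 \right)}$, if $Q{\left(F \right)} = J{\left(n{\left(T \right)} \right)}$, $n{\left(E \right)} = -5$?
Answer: $1077$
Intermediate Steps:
$T = - \frac{1}{6}$ ($T = \frac{1}{6} \left(-1\right) = - \frac{1}{6} \approx -0.16667$)
$p = 3711$
$J{\left(H \right)} = 3$
$Q{\left(F \right)} = 3$
$\left(\left(\left(6361 - 8446\right) + p\right) - 552\right) + Q{\left(35 \right)} = \left(\left(\left(6361 - 8446\right) + 3711\right) - 552\right) + 3 = \left(\left(-2085 + 3711\right) - 552\right) + 3 = \left(1626 - 552\right) + 3 = 1074 + 3 = 1077$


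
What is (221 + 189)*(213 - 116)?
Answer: 39770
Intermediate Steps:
(221 + 189)*(213 - 116) = 410*97 = 39770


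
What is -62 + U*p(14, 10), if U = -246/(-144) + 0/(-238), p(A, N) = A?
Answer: -457/12 ≈ -38.083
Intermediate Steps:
U = 41/24 (U = -246*(-1/144) + 0*(-1/238) = 41/24 + 0 = 41/24 ≈ 1.7083)
-62 + U*p(14, 10) = -62 + (41/24)*14 = -62 + 287/12 = -457/12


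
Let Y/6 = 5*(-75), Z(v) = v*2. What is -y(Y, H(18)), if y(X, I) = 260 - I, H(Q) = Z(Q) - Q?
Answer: -242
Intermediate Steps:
Z(v) = 2*v
H(Q) = Q (H(Q) = 2*Q - Q = Q)
Y = -2250 (Y = 6*(5*(-75)) = 6*(-375) = -2250)
-y(Y, H(18)) = -(260 - 1*18) = -(260 - 18) = -1*242 = -242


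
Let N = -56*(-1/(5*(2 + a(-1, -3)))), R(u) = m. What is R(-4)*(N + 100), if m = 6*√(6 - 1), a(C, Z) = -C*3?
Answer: 15336*√5/25 ≈ 1371.7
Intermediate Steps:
a(C, Z) = -3*C
m = 6*√5 ≈ 13.416
R(u) = 6*√5
N = 56/25 (N = -56*(-1/(5*(2 - 3*(-1)))) = -56*(-1/(5*(2 + 3))) = -56/(5*(-5)) = -56/(-25) = -56*(-1/25) = 56/25 ≈ 2.2400)
R(-4)*(N + 100) = (6*√5)*(56/25 + 100) = (6*√5)*(2556/25) = 15336*√5/25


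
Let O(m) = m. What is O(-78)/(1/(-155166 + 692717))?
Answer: -41928978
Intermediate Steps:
O(-78)/(1/(-155166 + 692717)) = -78/(1/(-155166 + 692717)) = -78/(1/537551) = -78/1/537551 = -78*537551 = -41928978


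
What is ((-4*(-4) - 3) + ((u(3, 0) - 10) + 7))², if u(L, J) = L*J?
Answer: 100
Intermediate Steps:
u(L, J) = J*L
((-4*(-4) - 3) + ((u(3, 0) - 10) + 7))² = ((-4*(-4) - 3) + ((0*3 - 10) + 7))² = ((16 - 3) + ((0 - 10) + 7))² = (13 + (-10 + 7))² = (13 - 3)² = 10² = 100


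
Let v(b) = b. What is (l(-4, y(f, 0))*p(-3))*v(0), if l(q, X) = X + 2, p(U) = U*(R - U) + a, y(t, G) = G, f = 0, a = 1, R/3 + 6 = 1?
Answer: 0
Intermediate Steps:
R = -15 (R = -18 + 3*1 = -18 + 3 = -15)
p(U) = 1 + U*(-15 - U) (p(U) = U*(-15 - U) + 1 = 1 + U*(-15 - U))
l(q, X) = 2 + X
(l(-4, y(f, 0))*p(-3))*v(0) = ((2 + 0)*(1 - 1*(-3)² - 15*(-3)))*0 = (2*(1 - 1*9 + 45))*0 = (2*(1 - 9 + 45))*0 = (2*37)*0 = 74*0 = 0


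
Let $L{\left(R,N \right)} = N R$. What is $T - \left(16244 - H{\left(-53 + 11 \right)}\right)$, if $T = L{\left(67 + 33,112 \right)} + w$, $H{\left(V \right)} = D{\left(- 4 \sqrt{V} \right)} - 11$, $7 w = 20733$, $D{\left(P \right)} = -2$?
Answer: $- \frac{14666}{7} \approx -2095.1$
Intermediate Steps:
$w = \frac{20733}{7}$ ($w = \frac{1}{7} \cdot 20733 = \frac{20733}{7} \approx 2961.9$)
$H{\left(V \right)} = -13$ ($H{\left(V \right)} = -2 - 11 = -13$)
$T = \frac{99133}{7}$ ($T = 112 \left(67 + 33\right) + \frac{20733}{7} = 112 \cdot 100 + \frac{20733}{7} = 11200 + \frac{20733}{7} = \frac{99133}{7} \approx 14162.0$)
$T - \left(16244 - H{\left(-53 + 11 \right)}\right) = \frac{99133}{7} - \left(16244 - -13\right) = \frac{99133}{7} - \left(16244 + 13\right) = \frac{99133}{7} - 16257 = - \frac{14666}{7}$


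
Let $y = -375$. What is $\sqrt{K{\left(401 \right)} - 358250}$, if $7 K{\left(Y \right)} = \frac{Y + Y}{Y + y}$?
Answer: $\frac{3 i \sqrt{329625751}}{91} \approx 598.54 i$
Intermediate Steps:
$K{\left(Y \right)} = \frac{2 Y}{7 \left(-375 + Y\right)}$ ($K{\left(Y \right)} = \frac{\left(Y + Y\right) \frac{1}{Y - 375}}{7} = \frac{2 Y \frac{1}{-375 + Y}}{7} = \frac{2 Y}{7 \left(-375 + Y\right)}$)
$\sqrt{K{\left(401 \right)} - 358250} = \sqrt{\frac{2}{7} \cdot 401 \frac{1}{-375 + 401} - 358250} = \sqrt{\frac{2}{7} \cdot 401 \cdot \frac{1}{26} - 358250} = \sqrt{\frac{401}{91} - 358250} = \sqrt{- \frac{32600349}{91}} = \frac{3 i \sqrt{329625751}}{91}$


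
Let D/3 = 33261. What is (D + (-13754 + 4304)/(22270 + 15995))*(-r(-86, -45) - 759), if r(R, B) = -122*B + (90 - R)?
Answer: -1635456784275/2551 ≈ -6.4110e+8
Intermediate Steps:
D = 99783 (D = 3*33261 = 99783)
r(R, B) = 90 - R - 122*B
(D + (-13754 + 4304)/(22270 + 15995))*(-r(-86, -45) - 759) = (99783 + (-13754 + 4304)/(22270 + 15995))*(-(90 - 1*(-86) - 122*(-45)) - 759) = (99783 - 9450/38265)*(-(90 + 86 + 5490) - 759) = (99783 - 9450*1/38265)*(-1*5666 - 759) = (99783 - 630/2551)*(-5666 - 759) = (254545803/2551)*(-6425) = -1635456784275/2551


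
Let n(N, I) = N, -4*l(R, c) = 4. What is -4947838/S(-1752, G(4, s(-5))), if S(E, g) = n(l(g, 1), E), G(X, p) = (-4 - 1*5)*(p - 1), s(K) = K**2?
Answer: 4947838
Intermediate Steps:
l(R, c) = -1 (l(R, c) = -1/4*4 = -1)
G(X, p) = 9 - 9*p (G(X, p) = (-4 - 5)*(-1 + p) = -9*(-1 + p) = 9 - 9*p)
S(E, g) = -1
-4947838/S(-1752, G(4, s(-5))) = -4947838/(-1) = -4947838*(-1) = 4947838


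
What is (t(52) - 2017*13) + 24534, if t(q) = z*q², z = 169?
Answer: 455289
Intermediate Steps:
t(q) = 169*q²
(t(52) - 2017*13) + 24534 = (169*52² - 2017*13) + 24534 = (169*2704 - 26221) + 24534 = (456976 - 26221) + 24534 = 430755 + 24534 = 455289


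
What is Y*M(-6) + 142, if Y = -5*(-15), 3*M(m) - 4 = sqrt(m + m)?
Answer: 242 + 50*I*sqrt(3) ≈ 242.0 + 86.603*I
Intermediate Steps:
M(m) = 4/3 + sqrt(2)*sqrt(m)/3 (M(m) = 4/3 + sqrt(m + m)/3 = 4/3 + sqrt(2*m)/3 = 4/3 + (sqrt(2)*sqrt(m))/3 = 4/3 + sqrt(2)*sqrt(m)/3)
Y = 75
Y*M(-6) + 142 = 75*(4/3 + sqrt(2)*sqrt(-6)/3) + 142 = 75*(4/3 + sqrt(2)*(I*sqrt(6))/3) + 142 = 75*(4/3 + 2*I*sqrt(3)/3) + 142 = (100 + 50*I*sqrt(3)) + 142 = 242 + 50*I*sqrt(3)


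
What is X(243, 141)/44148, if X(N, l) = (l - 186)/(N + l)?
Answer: -5/1883648 ≈ -2.6544e-6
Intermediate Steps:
X(N, l) = (-186 + l)/(N + l)
X(243, 141)/44148 = ((-186 + 141)/(243 + 141))/44148 = (-45/384)*(1/44148) = ((1/384)*(-45))*(1/44148) = -15/128*1/44148 = -5/1883648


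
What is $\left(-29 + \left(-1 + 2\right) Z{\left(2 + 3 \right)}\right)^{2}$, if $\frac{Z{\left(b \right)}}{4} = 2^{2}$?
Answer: $169$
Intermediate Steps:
$Z{\left(b \right)} = 16$ ($Z{\left(b \right)} = 4 \cdot 2^{2} = 4 \cdot 4 = 16$)
$\left(-29 + \left(-1 + 2\right) Z{\left(2 + 3 \right)}\right)^{2} = \left(-29 + \left(-1 + 2\right) 16\right)^{2} = \left(-29 + 1 \cdot 16\right)^{2} = \left(-29 + 16\right)^{2} = \left(-13\right)^{2} = 169$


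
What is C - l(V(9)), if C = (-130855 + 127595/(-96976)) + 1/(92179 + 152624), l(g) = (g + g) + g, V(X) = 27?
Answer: -3108453934903217/23740015728 ≈ -1.3094e+5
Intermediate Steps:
l(g) = 3*g (l(g) = 2*g + g = 3*g)
C = -3106530993629249/23740015728 (C = (-130855 + 127595*(-1/96976)) + 1/244803 = (-130855 - 127595/96976) + 1/244803 = -12689922075/96976 + 1/244803 = -3106530993629249/23740015728 ≈ -1.3086e+5)
C - l(V(9)) = -3106530993629249/23740015728 - 3*27 = -3106530993629249/23740015728 - 1*81 = -3106530993629249/23740015728 - 81 = -3108453934903217/23740015728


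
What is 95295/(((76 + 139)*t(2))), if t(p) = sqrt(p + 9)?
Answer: 19059*sqrt(11)/473 ≈ 133.64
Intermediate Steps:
t(p) = sqrt(9 + p)
95295/(((76 + 139)*t(2))) = 95295/(((76 + 139)*sqrt(9 + 2))) = 95295/((215*sqrt(11))) = 95295*(sqrt(11)/2365) = 19059*sqrt(11)/473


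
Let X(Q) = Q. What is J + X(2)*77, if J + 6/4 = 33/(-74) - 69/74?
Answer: 11183/74 ≈ 151.12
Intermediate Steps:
J = -213/74 (J = -3/2 + (33/(-74) - 69/74) = -3/2 + (33*(-1/74) - 69*1/74) = -3/2 + (-33/74 - 69/74) = -3/2 - 51/37 = -213/74 ≈ -2.8784)
J + X(2)*77 = -213/74 + 2*77 = -213/74 + 154 = 11183/74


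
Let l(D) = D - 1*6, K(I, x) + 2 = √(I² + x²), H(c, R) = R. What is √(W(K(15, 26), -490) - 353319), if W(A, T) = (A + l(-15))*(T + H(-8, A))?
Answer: I*√(341102 + 515*√901) ≈ 597.13*I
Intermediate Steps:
K(I, x) = -2 + √(I² + x²)
l(D) = -6 + D (l(D) = D - 6 = -6 + D)
W(A, T) = (-21 + A)*(A + T) (W(A, T) = (A + (-6 - 15))*(T + A) = (A - 21)*(A + T) = (-21 + A)*(A + T))
√(W(K(15, 26), -490) - 353319) = √(((-2 + √(15² + 26²))² - 21*(-2 + √(15² + 26²)) - 21*(-490) + (-2 + √(15² + 26²))*(-490)) - 353319) = √(((-2 + √(225 + 676))² - 21*(-2 + √(225 + 676)) + 10290 + (-2 + √(225 + 676))*(-490)) - 353319) = √(((-2 + √901)² - 21*(-2 + √901) + 10290 + (-2 + √901)*(-490)) - 353319) = √(((-2 + √901)² + (42 - 21*√901) + 10290 + (980 - 490*√901)) - 353319) = √((11312 + (-2 + √901)² - 511*√901) - 353319) = √(-342007 + (-2 + √901)² - 511*√901)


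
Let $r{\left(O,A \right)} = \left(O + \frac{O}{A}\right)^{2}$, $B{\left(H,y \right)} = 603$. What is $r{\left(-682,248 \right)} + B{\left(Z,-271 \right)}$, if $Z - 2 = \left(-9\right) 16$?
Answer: $\frac{7511769}{16} \approx 4.6949 \cdot 10^{5}$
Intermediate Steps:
$Z = -142$ ($Z = 2 - 144 = -142$)
$r{\left(-682,248 \right)} + B{\left(Z,-271 \right)} = \frac{\left(-682\right)^{2} \left(1 + 248\right)^{2}}{61504} + 603 = \frac{1}{61504} \cdot 465124 \cdot 249^{2} + 603 = \frac{1}{61504} \cdot 465124 \cdot 62001 + 603 = \frac{7502121}{16} + 603 = \frac{7511769}{16}$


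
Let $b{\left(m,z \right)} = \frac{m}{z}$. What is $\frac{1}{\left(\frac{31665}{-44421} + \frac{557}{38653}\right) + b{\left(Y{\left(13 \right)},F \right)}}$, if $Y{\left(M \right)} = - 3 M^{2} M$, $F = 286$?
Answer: $- \frac{12591369362}{298967998449} \approx -0.042116$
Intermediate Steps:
$Y{\left(M \right)} = - 3 M^{3}$
$\frac{1}{\left(\frac{31665}{-44421} + \frac{557}{38653}\right) + b{\left(Y{\left(13 \right)},F \right)}} = \frac{1}{\left(\frac{31665}{-44421} + \frac{557}{38653}\right) + \frac{\left(-3\right) 13^{3}}{286}} = \frac{1}{\left(31665 \left(- \frac{1}{44421}\right) + 557 \cdot \frac{1}{38653}\right) + \left(-3\right) 2197 \cdot \frac{1}{286}} = \frac{1}{\left(- \frac{10555}{14807} + \frac{557}{38653}\right) - \frac{507}{22}} = \frac{1}{- \frac{399734916}{572334971} - \frac{507}{22}} = \frac{1}{- \frac{298967998449}{12591369362}} = - \frac{12591369362}{298967998449}$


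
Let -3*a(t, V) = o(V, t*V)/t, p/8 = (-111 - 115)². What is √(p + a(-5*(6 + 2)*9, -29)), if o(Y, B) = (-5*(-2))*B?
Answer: √3678342/3 ≈ 639.30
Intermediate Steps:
o(Y, B) = 10*B
p = 408608 (p = 8*(-111 - 115)² = 8*(-226)² = 8*51076 = 408608)
a(t, V) = -10*V/3 (a(t, V) = -10*(t*V)/(3*t) = -10*(V*t)/(3*t) = -10*V*t/(3*t) = -10*V/3)
√(p + a(-5*(6 + 2)*9, -29)) = √(408608 - 10/3*(-29)) = √(408608 + 290/3) = √(1226114/3) = √3678342/3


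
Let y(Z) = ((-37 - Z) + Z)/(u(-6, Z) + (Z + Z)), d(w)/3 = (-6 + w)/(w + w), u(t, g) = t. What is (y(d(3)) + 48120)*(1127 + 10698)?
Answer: 5121608525/9 ≈ 5.6907e+8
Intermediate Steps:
d(w) = 3*(-6 + w)/(2*w) (d(w) = 3*((-6 + w)/(w + w)) = 3*((-6 + w)/((2*w))) = 3*((-6 + w)*(1/(2*w))) = 3*((-6 + w)/(2*w)) = 3*(-6 + w)/(2*w))
y(Z) = -37/(-6 + 2*Z) (y(Z) = ((-37 - Z) + Z)/(-6 + (Z + Z)) = -37/(-6 + 2*Z))
(y(d(3)) + 48120)*(1127 + 10698) = (-37/(-6 + 2*(3/2 - 9/3)) + 48120)*(1127 + 10698) = (-37/(-6 + 2*(3/2 - 9*⅓)) + 48120)*11825 = (-37/(-6 + 2*(3/2 - 3)) + 48120)*11825 = (-37/(-6 + 2*(-3/2)) + 48120)*11825 = (-37/(-6 - 3) + 48120)*11825 = (-37/(-9) + 48120)*11825 = (-37*(-⅑) + 48120)*11825 = (37/9 + 48120)*11825 = (433117/9)*11825 = 5121608525/9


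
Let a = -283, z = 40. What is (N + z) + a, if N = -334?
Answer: -577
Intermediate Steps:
(N + z) + a = (-334 + 40) - 283 = -294 - 283 = -577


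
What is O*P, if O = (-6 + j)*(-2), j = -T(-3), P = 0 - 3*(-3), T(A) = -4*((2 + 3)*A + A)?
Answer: 1404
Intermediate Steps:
T(A) = -24*A (T(A) = -4*(5*A + A) = -24*A)
P = 9 (P = 0 + 9 = 9)
j = -72 (j = -(-24)*(-3) = -1*72 = -72)
O = 156 (O = (-6 - 72)*(-2) = -78*(-2) = 156)
O*P = 156*9 = 1404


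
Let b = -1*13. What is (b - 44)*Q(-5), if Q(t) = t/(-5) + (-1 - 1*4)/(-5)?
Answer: -114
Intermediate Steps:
b = -13
Q(t) = 1 - t/5 (Q(t) = t*(-1/5) + (-1 - 4)*(-1/5) = -t/5 - 5*(-1/5) = -t/5 + 1 = 1 - t/5)
(b - 44)*Q(-5) = (-13 - 44)*(1 - 1/5*(-5)) = -57*(1 + 1) = -57*2 = -114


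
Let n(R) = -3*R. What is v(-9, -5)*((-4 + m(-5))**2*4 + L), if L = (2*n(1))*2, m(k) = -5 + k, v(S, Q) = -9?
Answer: -6948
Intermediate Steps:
L = -12 (L = (2*(-3*1))*2 = (2*(-3))*2 = -6*2 = -12)
v(-9, -5)*((-4 + m(-5))**2*4 + L) = -9*((-4 + (-5 - 5))**2*4 - 12) = -9*((-4 - 10)**2*4 - 12) = -9*((-14)**2*4 - 12) = -9*(196*4 - 12) = -9*(784 - 12) = -9*772 = -6948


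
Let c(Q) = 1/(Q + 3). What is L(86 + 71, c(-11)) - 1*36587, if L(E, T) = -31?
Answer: -36618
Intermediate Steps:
c(Q) = 1/(3 + Q)
L(86 + 71, c(-11)) - 1*36587 = -31 - 1*36587 = -31 - 36587 = -36618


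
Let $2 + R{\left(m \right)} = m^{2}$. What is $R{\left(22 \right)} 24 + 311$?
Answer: $11879$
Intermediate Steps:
$R{\left(m \right)} = -2 + m^{2}$
$R{\left(22 \right)} 24 + 311 = \left(-2 + 22^{2}\right) 24 + 311 = \left(-2 + 484\right) 24 + 311 = 482 \cdot 24 + 311 = 11568 + 311 = 11879$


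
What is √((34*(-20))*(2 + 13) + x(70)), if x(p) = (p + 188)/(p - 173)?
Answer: 3*I*√12026486/103 ≈ 101.01*I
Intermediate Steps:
x(p) = (188 + p)/(-173 + p)
√((34*(-20))*(2 + 13) + x(70)) = √((34*(-20))*(2 + 13) + (188 + 70)/(-173 + 70)) = √(-680*15 + 258/(-103)) = √(-10200 - 1/103*258) = √(-10200 - 258/103) = √(-1050858/103) = 3*I*√12026486/103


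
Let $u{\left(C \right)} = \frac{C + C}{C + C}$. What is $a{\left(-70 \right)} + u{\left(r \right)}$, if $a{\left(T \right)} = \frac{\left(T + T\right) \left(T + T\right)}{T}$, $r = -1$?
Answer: $-279$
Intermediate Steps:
$u{\left(C \right)} = 1$ ($u{\left(C \right)} = \frac{2 C}{2 C} = 2 C \frac{1}{2 C} = 1$)
$a{\left(T \right)} = 4 T$ ($a{\left(T \right)} = \frac{2 T 2 T}{T} = \frac{4 T^{2}}{T} = 4 T$)
$a{\left(-70 \right)} + u{\left(r \right)} = 4 \left(-70\right) + 1 = -280 + 1 = -279$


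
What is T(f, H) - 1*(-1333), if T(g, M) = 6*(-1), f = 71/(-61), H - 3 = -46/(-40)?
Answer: 1327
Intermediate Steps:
H = 83/20 (H = 3 - 46/(-40) = 3 - 46*(-1/40) = 3 + 23/20 = 83/20 ≈ 4.1500)
f = -71/61 (f = 71*(-1/61) = -71/61 ≈ -1.1639)
T(g, M) = -6
T(f, H) - 1*(-1333) = -6 - 1*(-1333) = -6 + 1333 = 1327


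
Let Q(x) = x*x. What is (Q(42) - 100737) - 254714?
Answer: -353687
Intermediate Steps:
Q(x) = x²
(Q(42) - 100737) - 254714 = (42² - 100737) - 254714 = (1764 - 100737) - 254714 = -98973 - 254714 = -353687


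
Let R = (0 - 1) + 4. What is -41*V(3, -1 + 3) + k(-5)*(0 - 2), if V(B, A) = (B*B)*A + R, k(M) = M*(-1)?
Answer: -871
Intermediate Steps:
k(M) = -M
R = 3 (R = -1 + 4 = 3)
V(B, A) = 3 + A*B² (V(B, A) = (B*B)*A + 3 = B²*A + 3 = A*B² + 3 = 3 + A*B²)
-41*V(3, -1 + 3) + k(-5)*(0 - 2) = -41*(3 + (-1 + 3)*3²) + (-1*(-5))*(0 - 2) = -41*(3 + 2*9) + 5*(-2) = -41*(3 + 18) - 10 = -41*21 - 10 = -861 - 10 = -871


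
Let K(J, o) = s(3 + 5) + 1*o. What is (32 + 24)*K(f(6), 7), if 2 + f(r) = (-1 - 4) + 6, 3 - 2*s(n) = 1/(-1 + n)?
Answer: 472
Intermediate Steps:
s(n) = 3/2 - 1/(2*(-1 + n))
f(r) = -1 (f(r) = -2 + ((-1 - 4) + 6) = -2 + (-5 + 6) = -2 + 1 = -1)
K(J, o) = 10/7 + o (K(J, o) = (-4 + 3*(3 + 5))/(2*(-1 + (3 + 5))) + 1*o = (-4 + 3*8)/(2*(-1 + 8)) + o = (½)*(-4 + 24)/7 + o = (½)*(⅐)*20 + o = 10/7 + o)
(32 + 24)*K(f(6), 7) = (32 + 24)*(10/7 + 7) = 56*(59/7) = 472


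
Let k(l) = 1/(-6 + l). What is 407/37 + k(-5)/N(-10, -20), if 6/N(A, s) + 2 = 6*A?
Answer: 394/33 ≈ 11.939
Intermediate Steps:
N(A, s) = 6/(-2 + 6*A)
407/37 + k(-5)/N(-10, -20) = 407/37 + 1/((-6 - 5)*((3/(-1 + 3*(-10))))) = 407*(1/37) + 1/((-11)*((3/(-1 - 30)))) = 11 - 1/(11*(3/(-31))) = 11 - 1/(11*(3*(-1/31))) = 11 - 1/(11*(-3/31)) = 11 - 1/11*(-31/3) = 11 + 31/33 = 394/33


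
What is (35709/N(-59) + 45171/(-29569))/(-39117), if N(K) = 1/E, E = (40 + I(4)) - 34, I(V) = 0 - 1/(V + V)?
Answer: -16541990473/3084401528 ≈ -5.3631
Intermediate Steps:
I(V) = -1/(2*V) (I(V) = 0 - 1/(2*V) = -1/(2*V))
E = 47/8 (E = (40 - ½/4) - 34 = (40 - ½*¼) - 34 = (40 - ⅛) - 34 = 319/8 - 34 = 47/8 ≈ 5.8750)
N(K) = 8/47 (N(K) = 1/(47/8) = 8/47)
(35709/N(-59) + 45171/(-29569))/(-39117) = (35709/(8/47) + 45171/(-29569))/(-39117) = (35709*(47/8) + 45171*(-1/29569))*(-1/39117) = (1678323/8 - 45171/29569)*(-1/39117) = (49625971419/236552)*(-1/39117) = -16541990473/3084401528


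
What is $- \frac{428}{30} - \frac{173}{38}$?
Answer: $- \frac{10727}{570} \approx -18.819$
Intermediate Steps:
$- \frac{428}{30} - \frac{173}{38} = \left(-428\right) \frac{1}{30} - \frac{173}{38} = - \frac{214}{15} - \frac{173}{38} = - \frac{10727}{570}$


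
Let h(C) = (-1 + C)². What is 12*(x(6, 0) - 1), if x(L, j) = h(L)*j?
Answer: -12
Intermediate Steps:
x(L, j) = j*(-1 + L)² (x(L, j) = (-1 + L)²*j = j*(-1 + L)²)
12*(x(6, 0) - 1) = 12*(0*(-1 + 6)² - 1) = 12*(0*5² - 1) = 12*(0*25 - 1) = 12*(0 - 1) = 12*(-1) = -12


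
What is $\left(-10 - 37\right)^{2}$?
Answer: $2209$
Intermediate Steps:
$\left(-10 - 37\right)^{2} = \left(-47\right)^{2} = 2209$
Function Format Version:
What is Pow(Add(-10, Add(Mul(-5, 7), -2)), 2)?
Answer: 2209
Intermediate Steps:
Pow(Add(-10, Add(Mul(-5, 7), -2)), 2) = Pow(Add(-10, Add(-35, -2)), 2) = Pow(Add(-10, -37), 2) = Pow(-47, 2) = 2209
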